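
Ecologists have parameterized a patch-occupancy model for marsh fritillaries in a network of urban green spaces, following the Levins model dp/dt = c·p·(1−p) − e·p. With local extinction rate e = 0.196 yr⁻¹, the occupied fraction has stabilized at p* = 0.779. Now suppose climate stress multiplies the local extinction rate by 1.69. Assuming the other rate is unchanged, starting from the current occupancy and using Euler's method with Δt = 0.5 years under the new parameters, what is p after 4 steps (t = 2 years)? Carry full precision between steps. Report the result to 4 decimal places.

Balance c(1−p*) = e gives c = e/(1 − 0.77900) = 0.196/0.22100 = 0.88688.
Starting from p₀ = 0.77900; update p ← p + (dp/dt)·Δt with the new parameters.
  1  |  dp/dt·Δt = -0.052676  |  p_1 = 0.726324
  2  |  dp/dt·Δt = -0.032148  |  p_2 = 0.694176
  3  |  dp/dt·Δt = -0.020829  |  p_3 = 0.673347
  4  |  dp/dt·Δt = -0.013985  |  p_4 = 0.659362

0.6594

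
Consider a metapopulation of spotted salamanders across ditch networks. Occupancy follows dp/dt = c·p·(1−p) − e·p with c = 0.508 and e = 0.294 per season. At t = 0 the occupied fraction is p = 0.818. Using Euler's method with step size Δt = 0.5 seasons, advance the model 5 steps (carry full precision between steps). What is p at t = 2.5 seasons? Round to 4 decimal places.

Update rule: p ← p + [c·p·(1−p) − e·p]·Δt with Δt = 0.5.
step 1: Δp = -0.08243, p = 0.73557
step 2: Δp = -0.05872, p = 0.67684
step 3: Δp = -0.04394, p = 0.63291
step 4: Δp = -0.03402, p = 0.59888
step 5: Δp = -0.02702, p = 0.57186

0.5719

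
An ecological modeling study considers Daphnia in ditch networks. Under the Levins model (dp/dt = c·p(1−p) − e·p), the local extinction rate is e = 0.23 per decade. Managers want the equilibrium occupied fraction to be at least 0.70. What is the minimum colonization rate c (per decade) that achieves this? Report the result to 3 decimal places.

0.767

p* = 1 − e/c ≥ 0.70 requires e/c ≤ 0.3000, i.e. c ≥ e/0.3000.
c_min = 0.23/0.3000 = 0.7667.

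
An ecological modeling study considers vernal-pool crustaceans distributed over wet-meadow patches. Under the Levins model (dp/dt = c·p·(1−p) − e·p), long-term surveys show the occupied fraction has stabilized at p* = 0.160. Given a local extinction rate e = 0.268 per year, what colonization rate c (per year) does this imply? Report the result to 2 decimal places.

0.32

At equilibrium c(1−p*) = e, so c = e/(1−p*).
c = 0.268/(1 − 0.160) = 0.268/0.8400 = 0.3190.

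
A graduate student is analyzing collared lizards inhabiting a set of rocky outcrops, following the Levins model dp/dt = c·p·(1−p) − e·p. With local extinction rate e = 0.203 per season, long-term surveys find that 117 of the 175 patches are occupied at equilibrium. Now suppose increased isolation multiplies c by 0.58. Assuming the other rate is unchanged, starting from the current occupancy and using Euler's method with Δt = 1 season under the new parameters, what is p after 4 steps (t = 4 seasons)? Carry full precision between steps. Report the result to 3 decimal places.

Observed p* = 117/175 = 0.66857.
Balance c(1−p*) = e gives c = e/(1 − 0.66857) = 0.203/0.33143 = 0.61250.
Starting from p₀ = 0.66857; update p ← p + (dp/dt)·Δt with the new parameters.
p: 0.66857 → 0.61157  (Δp = -0.05700)
p: 0.61157 → 0.57181  (Δp = -0.03976)
p: 0.57181 → 0.54271  (Δp = -0.02910)
p: 0.54271 → 0.52071  (Δp = -0.02201)

0.521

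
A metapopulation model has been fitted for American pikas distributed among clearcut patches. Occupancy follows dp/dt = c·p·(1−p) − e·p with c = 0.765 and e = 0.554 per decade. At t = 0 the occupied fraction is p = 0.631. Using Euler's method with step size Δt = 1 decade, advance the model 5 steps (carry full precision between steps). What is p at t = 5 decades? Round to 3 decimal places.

0.321

Update rule: p ← p + [c·p·(1−p) − e·p]·Δt with Δt = 1.
  1  |  dp/dt·Δt = -0.171452  |  p_1 = 0.459548
  2  |  dp/dt·Δt = -0.064591  |  p_2 = 0.394957
  3  |  dp/dt·Δt = -0.035997  |  p_3 = 0.358959
  4  |  dp/dt·Δt = -0.022831  |  p_4 = 0.336128
  5  |  dp/dt·Δt = -0.015508  |  p_5 = 0.320620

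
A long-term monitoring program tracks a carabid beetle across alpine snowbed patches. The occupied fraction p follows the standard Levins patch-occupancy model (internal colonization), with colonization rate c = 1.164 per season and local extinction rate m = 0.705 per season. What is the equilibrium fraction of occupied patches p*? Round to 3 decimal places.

At equilibrium, colonization balances extinction: c·p*·(1−p*) = m·p*.
So p* = 1 − m/c = 1 − 0.705/1.164 = 1 − 0.6057 = 0.3943.

0.394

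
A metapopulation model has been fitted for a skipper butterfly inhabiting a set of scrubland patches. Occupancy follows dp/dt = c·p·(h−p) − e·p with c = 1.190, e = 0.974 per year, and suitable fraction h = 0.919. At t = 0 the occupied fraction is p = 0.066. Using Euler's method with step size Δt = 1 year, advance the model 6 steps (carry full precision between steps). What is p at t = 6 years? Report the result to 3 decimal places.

0.080

Update rule: p ← p + [c·p·(h−p) − e·p]·Δt with Δt = 1.
step 1: Δp = +0.00271, p = 0.06871
step 2: Δp = +0.00260, p = 0.07131
step 3: Δp = +0.00248, p = 0.07379
step 4: Δp = +0.00235, p = 0.07614
step 5: Δp = +0.00221, p = 0.07834
step 6: Δp = +0.00207, p = 0.08041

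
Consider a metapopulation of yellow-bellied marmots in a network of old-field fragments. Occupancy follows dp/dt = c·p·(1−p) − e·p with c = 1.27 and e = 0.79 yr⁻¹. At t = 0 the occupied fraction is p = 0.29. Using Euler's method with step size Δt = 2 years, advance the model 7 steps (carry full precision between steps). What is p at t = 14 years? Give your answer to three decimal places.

0.378

Update rule: p ← p + [c·p·(1−p) − e·p]·Δt with Δt = 2.
step 1: Δp = +0.06479, p = 0.35479
step 2: Δp = +0.02088, p = 0.37566
step 3: Δp = +0.00218, p = 0.37785
step 4: Δp = +0.00010, p = 0.37795
step 5: Δp = +0.00000, p = 0.37795
step 6: Δp = +0.00000, p = 0.37795
step 7: Δp = +0.00000, p = 0.37795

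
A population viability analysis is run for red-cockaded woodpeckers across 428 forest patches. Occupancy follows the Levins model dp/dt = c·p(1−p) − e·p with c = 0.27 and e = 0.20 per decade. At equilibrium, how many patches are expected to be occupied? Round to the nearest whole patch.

111

p* = 1 − e/c = 1 − 0.20/0.27 = 0.2593.
Expected occupied patches = N × p* = 428 × 0.2593 = 110.96 ≈ 111.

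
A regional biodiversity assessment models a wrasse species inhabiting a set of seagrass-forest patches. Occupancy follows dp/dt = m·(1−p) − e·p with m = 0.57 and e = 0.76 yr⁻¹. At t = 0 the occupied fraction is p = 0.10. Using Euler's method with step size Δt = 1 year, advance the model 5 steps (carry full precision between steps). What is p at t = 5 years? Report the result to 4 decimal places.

0.4299

Update rule: p ← p + [m·(1−p) − e·p]·Δt with Δt = 1.
step 1: Δp = +0.43700, p = 0.53700
step 2: Δp = -0.14421, p = 0.39279
step 3: Δp = +0.04759, p = 0.44038
step 4: Δp = -0.01570, p = 0.42467
step 5: Δp = +0.00518, p = 0.42986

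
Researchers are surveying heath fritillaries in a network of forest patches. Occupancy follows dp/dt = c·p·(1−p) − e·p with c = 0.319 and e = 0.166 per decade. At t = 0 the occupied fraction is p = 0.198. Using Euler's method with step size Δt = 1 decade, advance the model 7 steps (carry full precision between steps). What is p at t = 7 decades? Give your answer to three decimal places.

0.323

Update rule: p ← p + [c·p·(1−p) − e·p]·Δt with Δt = 1.
  1  |  dp/dt·Δt = +0.017788  |  p_1 = 0.215788
  2  |  dp/dt·Δt = +0.018161  |  p_2 = 0.233949
  3  |  dp/dt·Δt = +0.018335  |  p_3 = 0.252284
  4  |  dp/dt·Δt = +0.018296  |  p_4 = 0.270580
  5  |  dp/dt·Δt = +0.018044  |  p_5 = 0.288624
  6  |  dp/dt·Δt = +0.017586  |  p_6 = 0.306209
  7  |  dp/dt·Δt = +0.016939  |  p_7 = 0.323149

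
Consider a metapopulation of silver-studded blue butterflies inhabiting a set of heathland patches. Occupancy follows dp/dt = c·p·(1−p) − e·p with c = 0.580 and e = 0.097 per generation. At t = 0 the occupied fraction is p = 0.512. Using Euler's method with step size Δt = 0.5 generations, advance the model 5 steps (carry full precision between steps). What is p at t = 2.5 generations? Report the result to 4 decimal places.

Update rule: p ← p + [c·p·(1−p) − e·p]·Δt with Δt = 0.5.
  1  |  dp/dt·Δt = +0.047626  |  p_1 = 0.559626
  2  |  dp/dt·Δt = +0.044327  |  p_2 = 0.603953
  3  |  dp/dt·Δt = +0.040074  |  p_3 = 0.644028
  4  |  dp/dt·Δt = +0.035249  |  p_4 = 0.679277
  5  |  dp/dt·Δt = +0.030234  |  p_5 = 0.709511

0.7095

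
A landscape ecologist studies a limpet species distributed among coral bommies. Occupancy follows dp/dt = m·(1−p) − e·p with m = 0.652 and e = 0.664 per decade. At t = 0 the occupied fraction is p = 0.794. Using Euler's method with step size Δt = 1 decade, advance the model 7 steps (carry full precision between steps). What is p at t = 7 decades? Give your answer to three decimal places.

Update rule: p ← p + [m·(1−p) − e·p]·Δt with Δt = 1.
t = 1: p = 0.79400 + (-0.39290) = 0.40110
t = 2: p = 0.40110 + (+0.12416) = 0.52525
t = 3: p = 0.52525 + (-0.03923) = 0.48602
t = 4: p = 0.48602 + (+0.01240) = 0.49842
t = 5: p = 0.49842 + (-0.00392) = 0.49450
t = 6: p = 0.49450 + (+0.00124) = 0.49574
t = 7: p = 0.49574 + (-0.00039) = 0.49535

0.495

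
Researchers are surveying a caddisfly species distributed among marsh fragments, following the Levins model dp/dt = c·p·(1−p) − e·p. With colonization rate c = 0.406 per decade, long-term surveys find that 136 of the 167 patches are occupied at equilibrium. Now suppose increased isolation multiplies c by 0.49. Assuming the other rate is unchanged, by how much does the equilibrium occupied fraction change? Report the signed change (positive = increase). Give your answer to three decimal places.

-0.193

Observed p* = 136/167 = 0.81437.
Balance c(1−p*) = e gives e = 0.406×(1 − 0.81437) = 0.07537.
New p* = 1 − e/c = 1 − 0.07537/0.19894 = 0.62114.
Δp* = 0.62114 − 0.81437 = -0.19323.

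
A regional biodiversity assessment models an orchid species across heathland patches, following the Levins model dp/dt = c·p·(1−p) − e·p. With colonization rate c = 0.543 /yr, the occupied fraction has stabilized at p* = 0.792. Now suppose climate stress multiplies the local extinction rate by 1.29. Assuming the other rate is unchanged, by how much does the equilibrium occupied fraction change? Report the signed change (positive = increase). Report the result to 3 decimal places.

-0.060

Balance c(1−p*) = e gives e = 0.543×(1 − 0.79200) = 0.11294.
New p* = 1 − e/c = 1 − 0.14569/0.54300 = 0.73169.
Δp* = 0.73169 − 0.79200 = -0.06031.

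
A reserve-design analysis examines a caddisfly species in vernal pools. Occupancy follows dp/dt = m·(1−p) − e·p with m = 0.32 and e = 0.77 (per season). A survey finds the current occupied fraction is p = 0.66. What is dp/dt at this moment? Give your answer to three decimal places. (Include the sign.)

-0.399

Colonization term: m·(1−p) = 0.32×0.3400 = 0.10880.
Extinction term: e·p = 0.50820.
dp/dt = 0.10880 − 0.50820 = -0.39940.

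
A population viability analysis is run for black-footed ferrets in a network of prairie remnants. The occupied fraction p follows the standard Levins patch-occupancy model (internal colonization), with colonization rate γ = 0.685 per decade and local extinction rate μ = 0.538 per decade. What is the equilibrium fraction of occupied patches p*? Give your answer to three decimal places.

At equilibrium, colonization balances extinction: γ·p*·(1−p*) = μ·p*.
So p* = 1 − μ/γ = 1 − 0.538/0.685 = 1 − 0.7854 = 0.2146.

0.215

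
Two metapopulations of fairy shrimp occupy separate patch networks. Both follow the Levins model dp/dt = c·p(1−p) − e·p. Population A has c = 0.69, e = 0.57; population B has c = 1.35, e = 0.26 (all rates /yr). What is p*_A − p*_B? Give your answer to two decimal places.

-0.63

A: p*_A = 1 − 0.57/0.69 = 0.1739.
B: p*_B = 1 − 0.26/1.35 = 0.8074.
p*_A − p*_B = 0.1739 − 0.8074 = -0.6335.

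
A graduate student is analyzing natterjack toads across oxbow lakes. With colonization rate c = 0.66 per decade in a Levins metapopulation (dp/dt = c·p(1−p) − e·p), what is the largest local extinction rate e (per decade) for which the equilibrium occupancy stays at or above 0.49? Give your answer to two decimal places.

1 − e/c ≥ 0.49 ⇒ e ≤ c(1 − 0.49) = 0.66 × 0.5100.
e_max = 0.3366.

0.34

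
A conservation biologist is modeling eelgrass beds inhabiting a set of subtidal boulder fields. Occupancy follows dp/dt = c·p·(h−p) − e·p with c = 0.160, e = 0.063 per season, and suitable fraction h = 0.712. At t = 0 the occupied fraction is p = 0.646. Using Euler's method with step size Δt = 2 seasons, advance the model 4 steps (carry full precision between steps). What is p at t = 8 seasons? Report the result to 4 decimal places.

0.4664

Update rule: p ← p + [c·p·(h−p) − e·p]·Δt with Δt = 2.
t = 2: p = 0.64600 + (-0.06775) = 0.57825
t = 4: p = 0.57825 + (-0.04811) = 0.53014
t = 6: p = 0.53014 + (-0.03595) = 0.49419
t = 8: p = 0.49419 + (-0.02782) = 0.46637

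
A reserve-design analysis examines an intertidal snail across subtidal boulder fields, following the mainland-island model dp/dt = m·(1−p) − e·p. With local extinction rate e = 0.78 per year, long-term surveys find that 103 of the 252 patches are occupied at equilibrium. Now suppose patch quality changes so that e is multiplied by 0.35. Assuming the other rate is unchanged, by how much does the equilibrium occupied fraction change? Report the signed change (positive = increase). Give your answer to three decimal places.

Observed p* = 103/252 = 0.40873.
Balance m(1−p*) = e·p* gives m = e·p*/(1−p*) = 0.78×0.40873/0.59127 = 0.53919.
New p* = m/(m+e) = 0.53919/(0.53919+0.27300) = 0.66387.
Δp* = 0.66387 − 0.40873 = +0.25514.

0.255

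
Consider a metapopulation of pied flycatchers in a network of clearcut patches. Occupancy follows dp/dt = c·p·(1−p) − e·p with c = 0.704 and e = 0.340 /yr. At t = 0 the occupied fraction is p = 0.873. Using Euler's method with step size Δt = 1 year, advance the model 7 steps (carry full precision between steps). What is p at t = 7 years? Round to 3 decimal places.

0.523

Update rule: p ← p + [c·p·(1−p) − e·p]·Δt with Δt = 1.
p: 0.87300 → 0.65423  (Δp = -0.21877)
p: 0.65423 → 0.59105  (Δp = -0.06319)
p: 0.59105 → 0.56026  (Δp = -0.03079)
p: 0.56026 → 0.54321  (Δp = -0.01704)
p: 0.54321 → 0.53321  (Δp = -0.01001)
p: 0.53321 → 0.52714  (Δp = -0.00607)
p: 0.52714 → 0.52339  (Δp = -0.00375)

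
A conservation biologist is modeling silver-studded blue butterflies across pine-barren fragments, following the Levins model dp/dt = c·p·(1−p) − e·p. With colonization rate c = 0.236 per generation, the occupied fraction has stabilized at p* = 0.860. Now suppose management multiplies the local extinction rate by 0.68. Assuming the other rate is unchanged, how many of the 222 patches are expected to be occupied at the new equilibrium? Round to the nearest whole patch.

Balance c(1−p*) = e gives e = 0.236×(1 − 0.86000) = 0.03304.
New p* = 1 − e/c = 1 − 0.02247/0.23600 = 0.90479.
Expected occupied = 222 × 0.90479 = 200.86 ≈ 201.

201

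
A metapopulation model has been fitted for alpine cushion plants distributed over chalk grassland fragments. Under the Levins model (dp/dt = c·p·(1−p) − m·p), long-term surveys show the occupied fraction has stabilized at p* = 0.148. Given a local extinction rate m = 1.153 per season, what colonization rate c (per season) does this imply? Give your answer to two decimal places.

1.35

At equilibrium c(1−p*) = m, so c = m/(1−p*).
c = 1.153/(1 − 0.148) = 1.153/0.8520 = 1.3533.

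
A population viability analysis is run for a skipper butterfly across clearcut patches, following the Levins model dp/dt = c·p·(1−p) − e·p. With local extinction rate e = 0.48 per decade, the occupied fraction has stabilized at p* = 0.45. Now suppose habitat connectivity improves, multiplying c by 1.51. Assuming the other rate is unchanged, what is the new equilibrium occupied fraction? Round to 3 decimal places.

Balance c(1−p*) = e gives c = e/(1 − 0.45000) = 0.48/0.55000 = 0.87273.
New p* = 1 − e/c = 1 − 0.48000/1.31782 = 0.63576.

0.636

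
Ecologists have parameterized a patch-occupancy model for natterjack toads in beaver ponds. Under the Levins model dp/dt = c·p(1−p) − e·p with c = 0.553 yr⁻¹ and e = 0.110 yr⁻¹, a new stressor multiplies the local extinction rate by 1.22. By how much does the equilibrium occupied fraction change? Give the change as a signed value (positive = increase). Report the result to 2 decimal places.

Before: p* = 1 − 0.110/0.553 = 0.8011.
After the change, c = 0.553, e = 0.1342, so p* = 1 − 0.1342/0.553 = 0.7573.
Δp* = 0.7573 − 0.8011 = -0.0438.

-0.04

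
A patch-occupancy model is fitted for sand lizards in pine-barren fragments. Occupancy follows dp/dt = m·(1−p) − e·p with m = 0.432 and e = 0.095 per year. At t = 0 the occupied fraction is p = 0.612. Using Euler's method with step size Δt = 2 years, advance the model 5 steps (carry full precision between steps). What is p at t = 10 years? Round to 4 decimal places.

Update rule: p ← p + [m·(1−p) − e·p]·Δt with Δt = 2.
t = 2: p = 0.61200 + (+0.21895) = 0.83095
t = 4: p = 0.83095 + (-0.01182) = 0.81913
t = 6: p = 0.81913 + (+0.00064) = 0.81977
t = 8: p = 0.81977 + (-0.00003) = 0.81973
t = 10: p = 0.81973 + (+0.00000) = 0.81973

0.8197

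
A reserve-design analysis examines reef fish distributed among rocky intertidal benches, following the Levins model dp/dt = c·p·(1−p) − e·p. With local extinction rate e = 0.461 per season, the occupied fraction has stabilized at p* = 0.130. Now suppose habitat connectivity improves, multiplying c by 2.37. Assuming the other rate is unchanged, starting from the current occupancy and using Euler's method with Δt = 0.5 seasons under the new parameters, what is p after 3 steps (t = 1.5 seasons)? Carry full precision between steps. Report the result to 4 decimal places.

0.2778

Balance c(1−p*) = e gives c = e/(1 − 0.13000) = 0.461/0.87000 = 0.52989.
Starting from p₀ = 0.13000; update p ← p + (dp/dt)·Δt with the new parameters.
p: 0.13000 → 0.17105  (Δp = +0.04105)
p: 0.17105 → 0.22066  (Δp = +0.04961)
p: 0.22066 → 0.27778  (Δp = +0.05712)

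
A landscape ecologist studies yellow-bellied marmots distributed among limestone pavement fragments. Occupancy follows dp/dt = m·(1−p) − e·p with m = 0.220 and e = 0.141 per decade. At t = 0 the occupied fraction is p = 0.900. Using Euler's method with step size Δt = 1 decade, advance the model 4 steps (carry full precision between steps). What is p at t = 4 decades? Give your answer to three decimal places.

Update rule: p ← p + [m·(1−p) − e·p]·Δt with Δt = 1.
p: 0.90000 → 0.79510  (Δp = -0.10490)
p: 0.79510 → 0.72807  (Δp = -0.06703)
p: 0.72807 → 0.68524  (Δp = -0.04283)
p: 0.68524 → 0.65787  (Δp = -0.02737)

0.658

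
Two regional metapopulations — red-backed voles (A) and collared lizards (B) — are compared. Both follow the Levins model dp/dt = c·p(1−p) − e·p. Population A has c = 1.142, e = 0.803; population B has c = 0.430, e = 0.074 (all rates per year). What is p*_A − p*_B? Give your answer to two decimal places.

-0.53

A: p*_A = 1 − 0.803/1.142 = 0.2968.
B: p*_B = 1 − 0.074/0.430 = 0.8279.
p*_A − p*_B = 0.2968 − 0.8279 = -0.5311.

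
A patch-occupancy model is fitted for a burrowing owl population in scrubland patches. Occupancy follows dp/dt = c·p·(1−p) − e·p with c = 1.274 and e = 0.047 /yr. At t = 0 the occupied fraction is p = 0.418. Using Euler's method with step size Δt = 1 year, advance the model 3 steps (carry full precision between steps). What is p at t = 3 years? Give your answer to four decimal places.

0.9680

Update rule: p ← p + [c·p·(1−p) − e·p]·Δt with Δt = 1.
p: 0.41800 → 0.70829  (Δp = +0.29029)
p: 0.70829 → 0.93823  (Δp = +0.22994)
p: 0.93823 → 0.96797  (Δp = +0.02974)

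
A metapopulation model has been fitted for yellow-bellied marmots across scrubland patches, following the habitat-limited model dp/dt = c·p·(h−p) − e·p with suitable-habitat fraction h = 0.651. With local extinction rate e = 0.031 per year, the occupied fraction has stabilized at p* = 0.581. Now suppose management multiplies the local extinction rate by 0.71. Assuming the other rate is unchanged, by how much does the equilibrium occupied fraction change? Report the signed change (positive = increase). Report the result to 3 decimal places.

0.020

Balance c(h−p*) = e gives c = e/(0.651 − 0.58100) = 0.031/0.07000 = 0.44286.
New p* = 0.651 − e/c = 0.651 − 0.02201/0.44286 = 0.60130.
Δp* = 0.60130 − 0.58100 = +0.02030.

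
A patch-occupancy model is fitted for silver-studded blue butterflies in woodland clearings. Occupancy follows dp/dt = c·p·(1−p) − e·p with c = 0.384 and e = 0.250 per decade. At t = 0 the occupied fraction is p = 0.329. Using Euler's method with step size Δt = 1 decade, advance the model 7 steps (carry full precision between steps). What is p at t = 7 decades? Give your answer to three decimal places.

Update rule: p ← p + [c·p·(1−p) − e·p]·Δt with Δt = 1.
  1  |  dp/dt·Δt = +0.002521  |  p_1 = 0.331521
  2  |  dp/dt·Δt = +0.002220  |  p_2 = 0.333741
  3  |  dp/dt·Δt = +0.001950  |  p_3 = 0.335691
  4  |  dp/dt·Δt = +0.001710  |  p_4 = 0.337402
  5  |  dp/dt·Δt = +0.001497  |  p_5 = 0.338899
  6  |  dp/dt·Δt = +0.001309  |  p_6 = 0.340208
  7  |  dp/dt·Δt = +0.001143  |  p_7 = 0.341351

0.341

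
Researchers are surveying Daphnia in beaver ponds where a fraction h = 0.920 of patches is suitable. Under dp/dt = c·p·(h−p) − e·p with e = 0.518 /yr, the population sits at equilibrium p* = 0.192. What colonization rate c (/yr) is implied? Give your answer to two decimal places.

0.71

At equilibrium c(h−p*) = e, so c = e/(h−p*).
c = 0.518/(0.920 − 0.192) = 0.518/0.7280 = 0.7115.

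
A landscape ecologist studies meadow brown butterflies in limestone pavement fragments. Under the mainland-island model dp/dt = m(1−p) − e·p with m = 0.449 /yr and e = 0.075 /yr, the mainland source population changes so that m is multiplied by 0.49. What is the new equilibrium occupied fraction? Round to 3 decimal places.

Before: p* = 0.449/(0.449+0.075) = 0.8569.
After: m = 0.22001, e = 0.075; p* = 0.22001/0.2950 = 0.7458.

0.746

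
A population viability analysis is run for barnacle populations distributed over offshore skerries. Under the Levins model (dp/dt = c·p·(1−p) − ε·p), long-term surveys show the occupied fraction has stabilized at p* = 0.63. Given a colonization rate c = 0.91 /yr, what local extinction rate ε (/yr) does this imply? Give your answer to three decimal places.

0.337

At equilibrium c(1−p*) = ε.
ε = 0.91 × (1 − 0.63) = 0.91 × 0.3700 = 0.3367.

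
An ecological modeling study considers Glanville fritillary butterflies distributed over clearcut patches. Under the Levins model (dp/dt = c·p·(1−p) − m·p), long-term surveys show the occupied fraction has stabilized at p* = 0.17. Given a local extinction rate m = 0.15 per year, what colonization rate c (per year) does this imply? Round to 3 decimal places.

At equilibrium c(1−p*) = m, so c = m/(1−p*).
c = 0.15/(1 − 0.17) = 0.15/0.8300 = 0.1807.

0.181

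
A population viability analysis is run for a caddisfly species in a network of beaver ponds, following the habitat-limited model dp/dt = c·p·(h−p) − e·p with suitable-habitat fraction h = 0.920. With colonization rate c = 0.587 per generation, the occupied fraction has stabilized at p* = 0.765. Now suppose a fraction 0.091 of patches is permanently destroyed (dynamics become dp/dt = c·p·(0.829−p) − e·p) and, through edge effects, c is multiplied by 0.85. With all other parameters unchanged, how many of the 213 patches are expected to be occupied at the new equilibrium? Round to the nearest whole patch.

Balance c(h−p*) = e gives e = 0.587×(0.92 − 0.76500) = 0.09099.
New p* = 0.829 − e/c = 0.829 − 0.09099/0.49895 = 0.64664.
Expected occupied = 213 × 0.64664 = 137.73 ≈ 138.

138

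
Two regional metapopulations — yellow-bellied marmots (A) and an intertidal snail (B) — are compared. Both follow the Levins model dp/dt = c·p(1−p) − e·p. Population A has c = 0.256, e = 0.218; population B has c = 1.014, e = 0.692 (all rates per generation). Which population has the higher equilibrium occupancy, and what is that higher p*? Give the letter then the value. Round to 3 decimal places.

A: p*_A = 1 − 0.218/0.256 = 0.1484.
B: p*_B = 1 − 0.692/1.014 = 0.3176.
B is higher at 0.3176.

B, 0.318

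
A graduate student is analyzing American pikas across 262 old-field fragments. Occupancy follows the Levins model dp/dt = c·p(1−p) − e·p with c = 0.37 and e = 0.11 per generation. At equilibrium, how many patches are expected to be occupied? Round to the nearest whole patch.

184

p* = 1 − e/c = 1 − 0.11/0.37 = 0.7027.
Expected occupied patches = N × p* = 262 × 0.7027 = 184.11 ≈ 184.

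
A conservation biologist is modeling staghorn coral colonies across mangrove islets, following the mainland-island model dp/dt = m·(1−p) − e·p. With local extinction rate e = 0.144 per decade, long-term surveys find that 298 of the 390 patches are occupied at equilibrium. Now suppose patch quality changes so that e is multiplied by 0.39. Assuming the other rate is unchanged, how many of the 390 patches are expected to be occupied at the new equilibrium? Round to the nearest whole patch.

Observed p* = 298/390 = 0.76410.
Balance m(1−p*) = e·p* gives m = e·p*/(1−p*) = 0.144×0.76410/0.23590 = 0.46643.
New p* = m/(m+e) = 0.46643/(0.46643+0.05616) = 0.89254.
Expected occupied = 390 × 0.89254 = 348.09 ≈ 348.

348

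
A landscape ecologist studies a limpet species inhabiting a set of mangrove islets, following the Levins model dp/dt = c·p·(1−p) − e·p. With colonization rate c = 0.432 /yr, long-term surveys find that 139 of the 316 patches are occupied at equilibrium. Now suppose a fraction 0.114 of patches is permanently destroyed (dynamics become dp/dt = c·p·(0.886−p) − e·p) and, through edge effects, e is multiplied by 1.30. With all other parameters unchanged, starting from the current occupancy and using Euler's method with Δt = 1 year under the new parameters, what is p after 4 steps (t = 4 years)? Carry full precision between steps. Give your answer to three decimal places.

Observed p* = 139/316 = 0.43987.
Balance c(1−p*) = e gives e = 0.432×(1 − 0.43987) = 0.24197.
Starting from p₀ = 0.43987; update p ← p + (dp/dt)·Δt with the new parameters.
step 1: Δp = -0.05359, p = 0.38628
step 2: Δp = -0.03812, p = 0.34816
step 3: Δp = -0.02863, p = 0.31953
step 4: Δp = -0.02232, p = 0.29721

0.297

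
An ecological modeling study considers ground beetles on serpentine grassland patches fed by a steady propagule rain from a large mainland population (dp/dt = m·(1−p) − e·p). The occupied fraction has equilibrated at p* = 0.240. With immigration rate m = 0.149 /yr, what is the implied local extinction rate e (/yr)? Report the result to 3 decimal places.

0.472

At equilibrium m(1−p*) = e·p*, so e = m(1−p*)/p*.
e = 0.149 × 0.7600 / 0.240 = 0.4718.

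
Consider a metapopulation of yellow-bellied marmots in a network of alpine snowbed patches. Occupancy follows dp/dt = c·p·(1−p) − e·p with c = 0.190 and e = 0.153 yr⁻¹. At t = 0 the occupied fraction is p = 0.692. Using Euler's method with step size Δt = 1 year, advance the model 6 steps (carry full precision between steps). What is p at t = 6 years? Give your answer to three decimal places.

0.446

Update rule: p ← p + [c·p·(1−p) − e·p]·Δt with Δt = 1.
step 1: Δp = -0.06538, p = 0.62662
step 2: Δp = -0.05142, p = 0.57520
step 3: Δp = -0.04158, p = 0.53362
step 4: Δp = -0.03436, p = 0.49926
step 5: Δp = -0.02889, p = 0.47037
step 6: Δp = -0.02463, p = 0.44574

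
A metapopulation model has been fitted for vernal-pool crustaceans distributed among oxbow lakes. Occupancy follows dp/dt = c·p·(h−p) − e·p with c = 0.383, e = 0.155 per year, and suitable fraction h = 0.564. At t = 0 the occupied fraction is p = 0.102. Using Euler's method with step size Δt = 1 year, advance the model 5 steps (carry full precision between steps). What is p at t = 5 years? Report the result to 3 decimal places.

0.113

Update rule: p ← p + [c·p·(h−p) − e·p]·Δt with Δt = 1.
t = 1: p = 0.10200 + (+0.00224) = 0.10424
t = 2: p = 0.10424 + (+0.00220) = 0.10644
t = 3: p = 0.10644 + (+0.00215) = 0.10859
t = 4: p = 0.10859 + (+0.00211) = 0.11070
t = 5: p = 0.11070 + (+0.00206) = 0.11276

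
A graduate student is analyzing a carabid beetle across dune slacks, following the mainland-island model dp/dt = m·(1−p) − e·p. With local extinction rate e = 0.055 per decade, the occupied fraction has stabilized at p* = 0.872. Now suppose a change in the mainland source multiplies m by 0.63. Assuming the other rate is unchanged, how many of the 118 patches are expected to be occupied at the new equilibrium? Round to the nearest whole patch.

Balance m(1−p*) = e·p* gives m = e·p*/(1−p*) = 0.055×0.87200/0.12800 = 0.37469.
New p* = m/(m+e) = 0.23605/(0.23605+0.05500) = 0.81103.
Expected occupied = 118 × 0.81103 = 95.70 ≈ 96.

96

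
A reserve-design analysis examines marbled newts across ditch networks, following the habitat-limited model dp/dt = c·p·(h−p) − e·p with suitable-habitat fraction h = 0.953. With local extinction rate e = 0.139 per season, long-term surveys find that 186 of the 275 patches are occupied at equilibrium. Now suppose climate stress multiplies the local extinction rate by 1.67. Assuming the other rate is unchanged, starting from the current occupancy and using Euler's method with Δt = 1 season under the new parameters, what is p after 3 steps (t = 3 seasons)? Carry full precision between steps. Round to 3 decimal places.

0.551

Observed p* = 186/275 = 0.67636.
Balance c(h−p*) = e gives c = e/(0.953 − 0.67636) = 0.139/0.27664 = 0.50246.
Starting from p₀ = 0.67636; update p ← p + (dp/dt)·Δt with the new parameters.
p: 0.67636 → 0.61337  (Δp = -0.06299)
p: 0.61337 → 0.57566  (Δp = -0.03771)
p: 0.57566 → 0.55118  (Δp = -0.02448)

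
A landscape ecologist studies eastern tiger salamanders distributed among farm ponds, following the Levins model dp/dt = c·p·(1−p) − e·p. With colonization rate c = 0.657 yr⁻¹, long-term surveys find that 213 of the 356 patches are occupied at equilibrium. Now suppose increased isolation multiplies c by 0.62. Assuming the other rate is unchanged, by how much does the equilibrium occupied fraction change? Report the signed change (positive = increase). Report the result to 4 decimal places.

-0.2462

Observed p* = 213/356 = 0.59831.
Balance c(1−p*) = e gives e = 0.657×(1 − 0.59831) = 0.26391.
New p* = 1 − e/c = 1 − 0.26391/0.40734 = 0.35211.
Δp* = 0.35211 − 0.59831 = -0.24620.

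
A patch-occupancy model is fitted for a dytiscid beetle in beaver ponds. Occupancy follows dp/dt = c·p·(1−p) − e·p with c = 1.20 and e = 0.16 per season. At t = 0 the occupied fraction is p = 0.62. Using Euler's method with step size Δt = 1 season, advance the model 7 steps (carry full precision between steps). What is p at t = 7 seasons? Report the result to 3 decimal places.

Update rule: p ← p + [c·p·(1−p) − e·p]·Δt with Δt = 1.
p: 0.62000 → 0.80352  (Δp = +0.18352)
p: 0.80352 → 0.86441  (Δp = +0.06089)
p: 0.86441 → 0.86675  (Δp = +0.00234)
p: 0.86675 → 0.86666  (Δp = -0.00009)
p: 0.86666 → 0.86667  (Δp = +0.00000)
p: 0.86667 → 0.86667  (Δp = -0.00000)
p: 0.86667 → 0.86667  (Δp = +0.00000)

0.867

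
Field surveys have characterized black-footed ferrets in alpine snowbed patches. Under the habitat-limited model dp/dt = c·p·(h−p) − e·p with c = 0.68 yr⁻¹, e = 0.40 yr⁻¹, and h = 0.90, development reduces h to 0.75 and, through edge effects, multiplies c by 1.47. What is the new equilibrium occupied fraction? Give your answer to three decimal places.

0.350

Before: p* = h − e/c = 0.90 − 0.40/0.68 = 0.90 − 0.5882 = 0.3118.
After: c = 0.9996, e = 0.4, h = 0.75; p* = 0.75 − 0.4/0.9996 = 0.3498.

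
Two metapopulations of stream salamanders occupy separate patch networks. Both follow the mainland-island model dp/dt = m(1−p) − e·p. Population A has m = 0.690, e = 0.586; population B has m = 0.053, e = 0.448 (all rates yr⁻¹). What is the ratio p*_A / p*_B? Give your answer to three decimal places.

5.112

A: p*_A = m/(m+e) = 0.690/1.2760 = 0.5408.
B: p*_B = 0.053/0.5010 = 0.1058.
p*_A / p*_B = 0.5408/0.1058 = 5.1116.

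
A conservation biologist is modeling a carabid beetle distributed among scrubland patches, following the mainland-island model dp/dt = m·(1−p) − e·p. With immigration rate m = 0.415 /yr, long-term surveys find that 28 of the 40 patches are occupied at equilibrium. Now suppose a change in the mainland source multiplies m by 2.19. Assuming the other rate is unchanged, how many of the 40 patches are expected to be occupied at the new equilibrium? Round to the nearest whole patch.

33

Observed p* = 28/40 = 0.70000.
Balance m(1−p*) = e·p* gives e = m(1−p*)/p* = 0.415×0.30000/0.70000 = 0.17786.
New p* = m/(m+e) = 0.90885/(0.90885+0.17786) = 0.83633.
Expected occupied = 40 × 0.83633 = 33.45 ≈ 33.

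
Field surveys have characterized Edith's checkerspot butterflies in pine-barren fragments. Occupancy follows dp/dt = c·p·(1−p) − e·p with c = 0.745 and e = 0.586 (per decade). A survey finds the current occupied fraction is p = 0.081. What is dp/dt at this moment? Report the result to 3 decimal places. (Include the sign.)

Colonization term: c·p·(1−p) = 0.745×0.081×0.9190 = 0.05546.
Extinction term: e·p = 0.04747.
dp/dt = 0.05546 − 0.04747 = 0.00799.

0.008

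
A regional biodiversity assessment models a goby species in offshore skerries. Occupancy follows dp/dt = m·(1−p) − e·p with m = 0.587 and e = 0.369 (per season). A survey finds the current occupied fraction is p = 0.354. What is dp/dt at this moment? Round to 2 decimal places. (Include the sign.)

Colonization term: m·(1−p) = 0.587×0.6460 = 0.37920.
Extinction term: e·p = 0.13063.
dp/dt = 0.37920 − 0.13063 = 0.24858.

0.25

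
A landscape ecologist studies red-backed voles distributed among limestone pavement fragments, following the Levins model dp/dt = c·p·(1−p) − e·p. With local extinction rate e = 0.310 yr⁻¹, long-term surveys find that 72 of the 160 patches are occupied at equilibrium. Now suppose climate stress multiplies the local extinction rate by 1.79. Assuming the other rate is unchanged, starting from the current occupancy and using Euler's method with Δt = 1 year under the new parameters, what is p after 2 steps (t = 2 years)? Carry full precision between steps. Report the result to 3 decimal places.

0.278

Observed p* = 72/160 = 0.45000.
Balance c(1−p*) = e gives c = e/(1 − 0.45000) = 0.310/0.55000 = 0.56364.
Starting from p₀ = 0.45000; update p ← p + (dp/dt)·Δt with the new parameters.
  1  |  dp/dt·Δt = -0.110205  |  p_1 = 0.339795
  2  |  dp/dt·Δt = -0.062109  |  p_2 = 0.277686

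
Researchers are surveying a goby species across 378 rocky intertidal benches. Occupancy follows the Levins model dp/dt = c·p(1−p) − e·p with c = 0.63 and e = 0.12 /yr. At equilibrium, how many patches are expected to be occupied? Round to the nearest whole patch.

306

p* = 1 − e/c = 1 − 0.12/0.63 = 0.8095.
Expected occupied patches = N × p* = 378 × 0.8095 = 306.00 ≈ 306.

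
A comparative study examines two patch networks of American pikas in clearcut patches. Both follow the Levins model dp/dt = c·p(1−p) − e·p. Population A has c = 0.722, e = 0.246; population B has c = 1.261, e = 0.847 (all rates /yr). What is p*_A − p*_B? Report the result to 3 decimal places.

0.331

A: p*_A = 1 − 0.246/0.722 = 0.6593.
B: p*_B = 1 − 0.847/1.261 = 0.3283.
p*_A − p*_B = 0.6593 − 0.3283 = 0.3310.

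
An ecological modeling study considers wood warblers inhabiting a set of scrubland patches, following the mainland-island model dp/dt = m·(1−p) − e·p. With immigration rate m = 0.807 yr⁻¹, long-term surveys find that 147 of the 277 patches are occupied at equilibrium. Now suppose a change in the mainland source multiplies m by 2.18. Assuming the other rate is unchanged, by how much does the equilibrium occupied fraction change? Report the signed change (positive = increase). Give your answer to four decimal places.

Observed p* = 147/277 = 0.53069.
Balance m(1−p*) = e·p* gives e = m(1−p*)/p* = 0.807×0.46931/0.53069 = 0.71366.
New p* = m/(m+e) = 1.75926/(1.75926+0.71366) = 0.71141.
Δp* = 0.71141 − 0.53069 = +0.18072.

0.1807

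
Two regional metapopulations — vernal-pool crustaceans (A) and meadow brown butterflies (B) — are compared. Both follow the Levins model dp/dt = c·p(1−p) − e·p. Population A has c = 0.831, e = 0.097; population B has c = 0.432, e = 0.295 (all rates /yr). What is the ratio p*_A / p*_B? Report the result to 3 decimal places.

A: p*_A = 1 − 0.097/0.831 = 0.8833.
B: p*_B = 1 − 0.295/0.432 = 0.3171.
p*_A / p*_B = 0.8833/0.3171 = 2.7852.

2.785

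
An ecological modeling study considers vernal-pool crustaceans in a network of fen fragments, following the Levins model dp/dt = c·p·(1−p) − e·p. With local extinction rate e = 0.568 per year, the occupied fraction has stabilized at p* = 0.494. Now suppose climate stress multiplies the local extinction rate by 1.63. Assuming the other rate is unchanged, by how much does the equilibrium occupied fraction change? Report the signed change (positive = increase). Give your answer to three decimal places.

-0.319

Balance c(1−p*) = e gives c = e/(1 − 0.49400) = 0.568/0.50600 = 1.12253.
New p* = 1 − e/c = 1 − 0.92584/1.12253 = 0.17522.
Δp* = 0.17522 − 0.49400 = -0.31878.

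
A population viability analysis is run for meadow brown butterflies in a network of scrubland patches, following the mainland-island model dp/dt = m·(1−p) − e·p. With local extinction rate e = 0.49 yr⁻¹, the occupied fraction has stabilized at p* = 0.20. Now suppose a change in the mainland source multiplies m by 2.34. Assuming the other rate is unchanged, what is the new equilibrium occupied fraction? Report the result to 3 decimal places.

0.369

Balance m(1−p*) = e·p* gives m = e·p*/(1−p*) = 0.49×0.20000/0.80000 = 0.12250.
New p* = m/(m+e) = 0.28665/(0.28665+0.49000) = 0.36909.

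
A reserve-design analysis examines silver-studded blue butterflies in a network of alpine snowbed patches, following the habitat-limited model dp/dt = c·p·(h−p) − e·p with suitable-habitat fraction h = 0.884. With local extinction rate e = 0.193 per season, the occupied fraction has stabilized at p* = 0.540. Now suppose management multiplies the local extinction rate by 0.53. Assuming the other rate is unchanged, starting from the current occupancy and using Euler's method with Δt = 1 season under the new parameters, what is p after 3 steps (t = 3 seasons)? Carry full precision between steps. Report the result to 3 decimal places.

0.653

Balance c(h−p*) = e gives c = e/(0.884 − 0.54000) = 0.193/0.34400 = 0.56105.
Starting from p₀ = 0.54000; update p ← p + (dp/dt)·Δt with the new parameters.
  1  |  dp/dt·Δt = +0.048983  |  p_1 = 0.588983
  2  |  dp/dt·Δt = +0.037240  |  p_2 = 0.626224
  3  |  dp/dt·Δt = +0.026511  |  p_3 = 0.652735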